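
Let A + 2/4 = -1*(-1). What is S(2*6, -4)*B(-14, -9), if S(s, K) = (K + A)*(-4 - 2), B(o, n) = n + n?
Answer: -378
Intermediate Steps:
B(o, n) = 2*n
A = ½ (A = -½ - 1*(-1) = -½ + 1 = ½ ≈ 0.50000)
S(s, K) = -3 - 6*K (S(s, K) = (K + ½)*(-4 - 2) = (½ + K)*(-6) = -3 - 6*K)
S(2*6, -4)*B(-14, -9) = (-3 - 6*(-4))*(2*(-9)) = (-3 + 24)*(-18) = 21*(-18) = -378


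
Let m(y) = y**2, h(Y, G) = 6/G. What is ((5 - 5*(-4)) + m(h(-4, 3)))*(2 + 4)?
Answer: 174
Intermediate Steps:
((5 - 5*(-4)) + m(h(-4, 3)))*(2 + 4) = ((5 - 5*(-4)) + (6/3)**2)*(2 + 4) = ((5 + 20) + (6*(1/3))**2)*6 = (25 + 2**2)*6 = (25 + 4)*6 = 29*6 = 174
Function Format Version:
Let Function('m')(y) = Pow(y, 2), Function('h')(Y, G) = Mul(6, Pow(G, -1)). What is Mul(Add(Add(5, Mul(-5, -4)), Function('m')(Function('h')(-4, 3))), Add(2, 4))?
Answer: 174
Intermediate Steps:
Mul(Add(Add(5, Mul(-5, -4)), Function('m')(Function('h')(-4, 3))), Add(2, 4)) = Mul(Add(Add(5, Mul(-5, -4)), Pow(Mul(6, Pow(3, -1)), 2)), Add(2, 4)) = Mul(Add(Add(5, 20), Pow(Mul(6, Rational(1, 3)), 2)), 6) = Mul(Add(25, Pow(2, 2)), 6) = Mul(Add(25, 4), 6) = Mul(29, 6) = 174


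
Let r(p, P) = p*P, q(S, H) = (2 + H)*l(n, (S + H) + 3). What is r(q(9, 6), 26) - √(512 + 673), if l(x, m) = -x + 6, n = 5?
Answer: 208 - √1185 ≈ 173.58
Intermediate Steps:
l(x, m) = 6 - x
q(S, H) = 2 + H (q(S, H) = (2 + H)*(6 - 1*5) = (2 + H)*(6 - 5) = (2 + H)*1 = 2 + H)
r(p, P) = P*p
r(q(9, 6), 26) - √(512 + 673) = 26*(2 + 6) - √(512 + 673) = 26*8 - √1185 = 208 - √1185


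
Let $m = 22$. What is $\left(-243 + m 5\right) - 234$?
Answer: $-367$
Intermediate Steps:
$\left(-243 + m 5\right) - 234 = \left(-243 + 22 \cdot 5\right) - 234 = \left(-243 + 110\right) - 234 = -133 - 234 = -367$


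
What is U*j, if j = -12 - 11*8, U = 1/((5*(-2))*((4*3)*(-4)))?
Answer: -5/24 ≈ -0.20833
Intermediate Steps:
U = 1/480 (U = 1/(-120*(-4)) = 1/(-10*(-48)) = 1/480 ≈ 0.0020833)
j = -100 (j = -12 - 88 = -100)
U*j = (1/480)*(-100) = -5/24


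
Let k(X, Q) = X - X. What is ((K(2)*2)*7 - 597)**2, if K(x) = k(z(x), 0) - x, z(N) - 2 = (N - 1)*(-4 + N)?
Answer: 390625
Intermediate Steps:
z(N) = 2 + (-1 + N)*(-4 + N) (z(N) = 2 + (N - 1)*(-4 + N) = 2 + (-1 + N)*(-4 + N))
k(X, Q) = 0
K(x) = -x (K(x) = 0 - x = -x)
((K(2)*2)*7 - 597)**2 = ((-1*2*2)*7 - 597)**2 = (-2*2*7 - 597)**2 = (-4*7 - 597)**2 = (-28 - 597)**2 = (-625)**2 = 390625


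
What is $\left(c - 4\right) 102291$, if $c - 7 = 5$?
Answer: $818328$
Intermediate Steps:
$c = 12$ ($c = 7 + 5 = 12$)
$\left(c - 4\right) 102291 = \left(12 - 4\right) 102291 = 8 \cdot 102291 = 818328$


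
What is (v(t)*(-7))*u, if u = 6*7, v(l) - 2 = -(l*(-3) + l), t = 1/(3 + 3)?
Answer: -686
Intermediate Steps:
t = ⅙ (t = 1/6 = ⅙ ≈ 0.16667)
v(l) = 2 + 2*l (v(l) = 2 - (l*(-3) + l) = 2 - (-3*l + l) = 2 - (-2)*l = 2 + 2*l)
u = 42
(v(t)*(-7))*u = ((2 + 2*(⅙))*(-7))*42 = ((2 + ⅓)*(-7))*42 = ((7/3)*(-7))*42 = -49/3*42 = -686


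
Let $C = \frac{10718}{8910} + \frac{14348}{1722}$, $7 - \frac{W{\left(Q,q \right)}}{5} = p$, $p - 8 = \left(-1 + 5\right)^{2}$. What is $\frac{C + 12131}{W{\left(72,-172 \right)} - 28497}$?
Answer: $- \frac{7761353029}{18272258235} \approx -0.42476$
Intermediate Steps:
$p = 24$ ($p = 8 + \left(-1 + 5\right)^{2} = 8 + 4^{2} = 8 + 16 = 24$)
$W{\left(Q,q \right)} = -85$ ($W{\left(Q,q \right)} = 35 - 120 = -85$)
$C = \frac{12191423}{1278585}$ ($C = 10718 \cdot \frac{1}{8910} + 14348 \cdot \frac{1}{1722} = \frac{5359}{4455} + \frac{7174}{861} = \frac{12191423}{1278585} \approx 9.5351$)
$\frac{C + 12131}{W{\left(72,-172 \right)} - 28497} = \frac{\frac{12191423}{1278585} + 12131}{-85 - 28497} = \frac{15522706058}{1278585 \left(-28582\right)} = \frac{15522706058}{1278585} \left(- \frac{1}{28582}\right) = - \frac{7761353029}{18272258235}$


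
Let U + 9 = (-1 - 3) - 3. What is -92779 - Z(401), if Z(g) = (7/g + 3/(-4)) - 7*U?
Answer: -148995989/1604 ≈ -92890.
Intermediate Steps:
U = -16 (U = -9 + ((-1 - 3) - 3) = -9 + (-4 - 3) = -9 - 7 = -16)
Z(g) = 445/4 + 7/g (Z(g) = (7/g + 3/(-4)) - 7*(-16) = (7/g + 3*(-¼)) + 112 = (7/g - ¾) + 112 = (-¾ + 7/g) + 112 = 445/4 + 7/g)
-92779 - Z(401) = -92779 - (445/4 + 7/401) = -92779 - 1*178473/1604 = -92779 - 178473/1604 = -148995989/1604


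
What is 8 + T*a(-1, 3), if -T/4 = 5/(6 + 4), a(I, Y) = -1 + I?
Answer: 12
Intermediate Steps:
T = -2 (T = -20/(6 + 4) = -20/10 = -4*½ = -2)
8 + T*a(-1, 3) = 8 - 2*(-1 - 1) = 8 - 2*(-2) = 8 + 4 = 12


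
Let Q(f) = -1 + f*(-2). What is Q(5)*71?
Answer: -781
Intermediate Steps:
Q(f) = -1 - 2*f
Q(5)*71 = (-1 - 2*5)*71 = (-1 - 10)*71 = -11*71 = -781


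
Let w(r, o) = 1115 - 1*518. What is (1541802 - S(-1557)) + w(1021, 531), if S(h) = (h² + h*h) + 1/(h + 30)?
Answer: -5048413172/1527 ≈ -3.3061e+6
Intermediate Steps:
w(r, o) = 597 (w(r, o) = 1115 - 518 = 597)
S(h) = 1/(30 + h) + 2*h² (S(h) = (h² + h²) + 1/(30 + h) = 2*h² + 1/(30 + h) = 1/(30 + h) + 2*h²)
(1541802 - S(-1557)) + w(1021, 531) = (1541802 - (1 + 2*(-1557)³ + 60*(-1557)²)/(30 - 1557)) + 597 = (1541802 - (1 + 2*(-3774555693) + 60*2424249)/(-1527)) + 597 = (1541802 - (-1)*(1 - 7549111386 + 145454940)/1527) + 597 = (1541802 - (-1)*(-7403656445)/1527) + 597 = (1541802 - 1*7403656445/1527) + 597 = (1541802 - 7403656445/1527) + 597 = -5049324791/1527 + 597 = -5048413172/1527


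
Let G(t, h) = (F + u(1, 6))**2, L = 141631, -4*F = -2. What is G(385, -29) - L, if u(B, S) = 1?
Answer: -566515/4 ≈ -1.4163e+5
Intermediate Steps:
F = 1/2 (F = -1/4*(-2) = 1/2 ≈ 0.50000)
G(t, h) = 9/4 (G(t, h) = (1/2 + 1)**2 = (3/2)**2 = 9/4)
G(385, -29) - L = 9/4 - 1*141631 = 9/4 - 141631 = -566515/4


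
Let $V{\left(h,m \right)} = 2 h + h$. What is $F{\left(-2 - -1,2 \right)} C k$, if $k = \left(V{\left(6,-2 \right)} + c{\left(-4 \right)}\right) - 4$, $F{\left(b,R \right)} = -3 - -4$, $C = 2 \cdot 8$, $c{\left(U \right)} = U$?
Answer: $160$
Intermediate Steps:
$V{\left(h,m \right)} = 3 h$
$C = 16$
$F{\left(b,R \right)} = 1$ ($F{\left(b,R \right)} = -3 + 4 = 1$)
$k = 10$ ($k = \left(3 \cdot 6 - 4\right) - 4 = \left(18 - 4\right) - 4 = 14 - 4 = 10$)
$F{\left(-2 - -1,2 \right)} C k = 1 \cdot 16 \cdot 10 = 16 \cdot 10 = 160$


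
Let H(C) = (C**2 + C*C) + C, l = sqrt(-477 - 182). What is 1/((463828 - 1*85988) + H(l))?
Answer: -I/(sqrt(659) - 376522*I) ≈ 2.6559e-6 - 1.8108e-10*I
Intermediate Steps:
l = I*sqrt(659) (l = sqrt(-659) = I*sqrt(659) ≈ 25.671*I)
H(C) = C + 2*C**2 (H(C) = (C**2 + C**2) + C = 2*C**2 + C = C + 2*C**2)
1/((463828 - 1*85988) + H(l)) = 1/((463828 - 1*85988) + (I*sqrt(659))*(1 + 2*(I*sqrt(659)))) = 1/((463828 - 85988) + (I*sqrt(659))*(1 + 2*I*sqrt(659))) = 1/(377840 + I*sqrt(659)*(1 + 2*I*sqrt(659)))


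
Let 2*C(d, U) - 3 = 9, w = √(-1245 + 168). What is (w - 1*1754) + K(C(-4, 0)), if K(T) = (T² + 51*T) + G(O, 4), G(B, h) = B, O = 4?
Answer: -1408 + I*√1077 ≈ -1408.0 + 32.818*I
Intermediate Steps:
w = I*√1077 (w = √(-1077) = I*√1077 ≈ 32.818*I)
C(d, U) = 6 (C(d, U) = 3/2 + (½)*9 = 3/2 + 9/2 = 6)
K(T) = 4 + T² + 51*T (K(T) = (T² + 51*T) + 4 = 4 + T² + 51*T)
(w - 1*1754) + K(C(-4, 0)) = (I*√1077 - 1*1754) + (4 + 6² + 51*6) = (I*√1077 - 1754) + (4 + 36 + 306) = (-1754 + I*√1077) + 346 = -1408 + I*√1077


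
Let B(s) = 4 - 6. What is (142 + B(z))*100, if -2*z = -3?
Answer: 14000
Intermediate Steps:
z = 3/2 (z = -1/2*(-3) = 3/2 ≈ 1.5000)
B(s) = -2
(142 + B(z))*100 = (142 - 2)*100 = 140*100 = 14000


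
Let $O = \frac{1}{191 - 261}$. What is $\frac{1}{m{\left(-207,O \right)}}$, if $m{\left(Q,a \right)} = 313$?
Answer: $\frac{1}{313} \approx 0.0031949$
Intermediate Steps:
$O = - \frac{1}{70}$ ($O = \frac{1}{-70} = - \frac{1}{70} \approx -0.014286$)
$\frac{1}{m{\left(-207,O \right)}} = \frac{1}{313}$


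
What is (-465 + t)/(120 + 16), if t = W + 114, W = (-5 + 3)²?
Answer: -347/136 ≈ -2.5515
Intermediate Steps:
W = 4 (W = (-2)² = 4)
t = 118 (t = 4 + 114 = 118)
(-465 + t)/(120 + 16) = (-465 + 118)/(120 + 16) = -347/136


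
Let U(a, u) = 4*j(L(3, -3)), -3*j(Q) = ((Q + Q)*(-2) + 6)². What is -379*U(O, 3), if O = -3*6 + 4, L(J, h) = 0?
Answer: 18192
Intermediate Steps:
O = -14 (O = -18 + 4 = -14)
j(Q) = -(6 - 4*Q)²/3 (j(Q) = -((Q + Q)*(-2) + 6)²/3 = -((2*Q)*(-2) + 6)²/3 = -(-4*Q + 6)²/3 = -(6 - 4*Q)²/3)
U(a, u) = -48 (U(a, u) = 4*(-4*(-3 + 2*0)²/3) = 4*(-4*(-3 + 0)²/3) = 4*(-4/3*(-3)²) = 4*(-4/3*9) = 4*(-12) = -48)
-379*U(O, 3) = -379*(-48) = 18192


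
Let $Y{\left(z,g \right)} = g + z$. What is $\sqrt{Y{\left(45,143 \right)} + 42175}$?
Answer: $9 \sqrt{523} \approx 205.82$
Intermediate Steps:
$\sqrt{Y{\left(45,143 \right)} + 42175} = \sqrt{\left(143 + 45\right) + 42175} = \sqrt{188 + 42175} = \sqrt{42363} = 9 \sqrt{523}$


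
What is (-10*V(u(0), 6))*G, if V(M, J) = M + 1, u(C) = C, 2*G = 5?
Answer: -25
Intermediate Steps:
G = 5/2 (G = (1/2)*5 = 5/2 ≈ 2.5000)
V(M, J) = 1 + M
(-10*V(u(0), 6))*G = -10*(1 + 0)*(5/2) = -10*1*(5/2) = -10*5/2 = -25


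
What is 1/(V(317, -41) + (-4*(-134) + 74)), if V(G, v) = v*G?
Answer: -1/12387 ≈ -8.0730e-5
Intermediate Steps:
V(G, v) = G*v
1/(V(317, -41) + (-4*(-134) + 74)) = 1/(317*(-41) + (-4*(-134) + 74)) = 1/(-12997 + (536 + 74)) = 1/(-12997 + 610) = 1/(-12387) = -1/12387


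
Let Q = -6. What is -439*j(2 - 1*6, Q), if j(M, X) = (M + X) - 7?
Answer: 7463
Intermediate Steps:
j(M, X) = -7 + M + X
-439*j(2 - 1*6, Q) = -439*(-7 + (2 - 1*6) - 6) = -439*(-7 + (2 - 6) - 6) = -439*(-7 - 4 - 6) = -439*(-17) = 7463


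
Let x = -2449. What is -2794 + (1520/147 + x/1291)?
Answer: -528634621/189777 ≈ -2785.6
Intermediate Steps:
-2794 + (1520/147 + x/1291) = -2794 + (1520/147 - 2449/1291) = -2794 + 1602317/189777 = -528634621/189777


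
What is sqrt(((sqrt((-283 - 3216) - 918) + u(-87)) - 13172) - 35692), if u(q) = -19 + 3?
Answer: sqrt(-48880 + I*sqrt(4417)) ≈ 0.15 + 221.09*I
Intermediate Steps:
u(q) = -16
sqrt(((sqrt((-283 - 3216) - 918) + u(-87)) - 13172) - 35692) = sqrt(((sqrt((-283 - 3216) - 918) - 16) - 13172) - 35692) = sqrt(((sqrt(-3499 - 918) - 16) - 13172) - 35692) = sqrt(((sqrt(-4417) - 16) - 13172) - 35692) = sqrt(((I*sqrt(4417) - 16) - 13172) - 35692) = sqrt(((-16 + I*sqrt(4417)) - 13172) - 35692) = sqrt((-13188 + I*sqrt(4417)) - 35692) = sqrt(-48880 + I*sqrt(4417))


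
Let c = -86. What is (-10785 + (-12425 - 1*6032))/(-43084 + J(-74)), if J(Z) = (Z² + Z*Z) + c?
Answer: 14621/16109 ≈ 0.90763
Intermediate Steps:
J(Z) = -86 + 2*Z² (J(Z) = (Z² + Z*Z) - 86 = (Z² + Z²) - 86 = 2*Z² - 86 = -86 + 2*Z²)
(-10785 + (-12425 - 1*6032))/(-43084 + J(-74)) = (-10785 + (-12425 - 1*6032))/(-43084 + (-86 + 2*(-74)²)) = (-10785 + (-12425 - 6032))/(-43084 + (-86 + 2*5476)) = (-10785 - 18457)/(-43084 + (-86 + 10952)) = -29242/(-43084 + 10866) = -29242/(-32218) = -29242*(-1/32218) = 14621/16109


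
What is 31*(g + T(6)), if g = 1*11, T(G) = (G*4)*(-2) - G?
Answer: -1333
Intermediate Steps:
T(G) = -9*G (T(G) = (4*G)*(-2) - G = -8*G - G = -9*G)
g = 11
31*(g + T(6)) = 31*(11 - 9*6) = 31*(11 - 54) = 31*(-43) = -1333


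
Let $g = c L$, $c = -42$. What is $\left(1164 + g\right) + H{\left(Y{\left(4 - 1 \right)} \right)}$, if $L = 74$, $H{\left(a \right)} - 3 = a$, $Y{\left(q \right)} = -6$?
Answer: $-1947$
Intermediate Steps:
$H{\left(a \right)} = 3 + a$
$g = -3108$ ($g = \left(-42\right) 74 = -3108$)
$\left(1164 + g\right) + H{\left(Y{\left(4 - 1 \right)} \right)} = \left(1164 - 3108\right) + \left(3 - 6\right) = -1944 - 3 = -1947$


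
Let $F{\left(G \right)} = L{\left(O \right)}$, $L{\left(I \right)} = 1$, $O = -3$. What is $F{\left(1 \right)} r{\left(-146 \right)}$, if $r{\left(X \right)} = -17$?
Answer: $-17$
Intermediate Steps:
$F{\left(G \right)} = 1$
$F{\left(1 \right)} r{\left(-146 \right)} = 1 \left(-17\right) = -17$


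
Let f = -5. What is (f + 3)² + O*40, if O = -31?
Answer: -1236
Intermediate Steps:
(f + 3)² + O*40 = (-5 + 3)² - 31*40 = (-2)² - 1240 = 4 - 1240 = -1236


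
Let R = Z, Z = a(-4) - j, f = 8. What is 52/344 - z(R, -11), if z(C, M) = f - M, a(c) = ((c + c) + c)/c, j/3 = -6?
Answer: -1621/86 ≈ -18.849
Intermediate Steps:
j = -18 (j = 3*(-6) = -18)
a(c) = 3 (a(c) = (2*c + c)/c = (3*c)/c = 3)
Z = 21 (Z = 3 - 1*(-18) = 3 + 18 = 21)
R = 21
z(C, M) = 8 - M
52/344 - z(R, -11) = 52/344 - (8 - 1*(-11)) = 52*(1/344) - (8 + 11) = 13/86 - 1*19 = 13/86 - 19 = -1621/86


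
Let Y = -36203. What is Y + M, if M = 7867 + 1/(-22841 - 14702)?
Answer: -1063818449/37543 ≈ -28336.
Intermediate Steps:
M = 295350780/37543 (M = 7867 + 1/(-37543) = 7867 - 1/37543 = 295350780/37543 ≈ 7867.0)
Y + M = -36203 + 295350780/37543 = -1063818449/37543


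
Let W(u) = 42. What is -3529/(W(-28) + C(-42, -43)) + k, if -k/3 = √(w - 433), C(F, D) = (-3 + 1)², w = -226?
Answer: -3529/46 - 3*I*√659 ≈ -76.717 - 77.013*I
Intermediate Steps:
C(F, D) = 4 (C(F, D) = (-2)² = 4)
k = -3*I*√659 (k = -3*√(-226 - 433) = -3*I*√659 ≈ -77.013*I)
-3529/(W(-28) + C(-42, -43)) + k = -3529/(42 + 4) - 3*I*√659 = -3529/46 - 3*I*√659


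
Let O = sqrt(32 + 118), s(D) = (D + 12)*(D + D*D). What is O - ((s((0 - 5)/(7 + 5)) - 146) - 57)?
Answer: 355649/1728 + 5*sqrt(6) ≈ 218.06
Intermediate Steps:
s(D) = (12 + D)*(D + D**2)
O = 5*sqrt(6) (O = sqrt(150) = 5*sqrt(6) ≈ 12.247)
O - ((s((0 - 5)/(7 + 5)) - 146) - 57) = 5*sqrt(6) - ((((0 - 5)/(7 + 5))*(12 + ((0 - 5)/(7 + 5))**2 + 13*((0 - 5)/(7 + 5))) - 146) - 57) = 5*sqrt(6) - (((-5/12)*(12 + (-5/12)**2 + 13*(-5/12)) - 146) - 57) = 5*sqrt(6) - (((-5*1/12)*(12 + (-5*1/12)**2 + 13*(-5*1/12)) - 146) - 57) = 5*sqrt(6) - ((-5*(12 + (-5/12)**2 + 13*(-5/12))/12 - 146) - 57) = 5*sqrt(6) - ((-5*(12 + 25/144 - 65/12)/12 - 146) - 57) = 5*sqrt(6) - ((-5/12*973/144 - 146) - 57) = 5*sqrt(6) - ((-4865/1728 - 146) - 57) = 5*sqrt(6) - (-257153/1728 - 57) = 5*sqrt(6) - 1*(-355649/1728) = 5*sqrt(6) + 355649/1728 = 355649/1728 + 5*sqrt(6)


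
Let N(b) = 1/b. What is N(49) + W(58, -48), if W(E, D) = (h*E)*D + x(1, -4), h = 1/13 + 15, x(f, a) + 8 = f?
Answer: -26741982/637 ≈ -41981.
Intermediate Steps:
x(f, a) = -8 + f
h = 196/13 (h = 1*(1/13) + 15 = 1/13 + 15 = 196/13 ≈ 15.077)
W(E, D) = -7 + 196*D*E/13 (W(E, D) = (196*E/13)*D + (-8 + 1) = 196*D*E/13 - 7 = -7 + 196*D*E/13)
N(49) + W(58, -48) = 1/49 + (-7 + (196/13)*(-48)*58) = 1/49 + (-7 - 545664/13) = 1/49 - 545755/13 = -26741982/637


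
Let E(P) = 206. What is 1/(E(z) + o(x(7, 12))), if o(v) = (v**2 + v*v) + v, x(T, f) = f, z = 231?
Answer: 1/506 ≈ 0.0019763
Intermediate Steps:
o(v) = v + 2*v**2 (o(v) = (v**2 + v**2) + v = 2*v**2 + v = v + 2*v**2)
1/(E(z) + o(x(7, 12))) = 1/(206 + 12*(1 + 2*12)) = 1/(206 + 12*(1 + 24)) = 1/(206 + 12*25) = 1/(206 + 300) = 1/506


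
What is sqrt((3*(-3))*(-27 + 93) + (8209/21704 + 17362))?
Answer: sqrt(1974743220306)/10852 ≈ 129.49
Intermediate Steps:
sqrt((3*(-3))*(-27 + 93) + (8209/21704 + 17362)) = sqrt(-9*66 + (8209*(1/21704) + 17362)) = sqrt(-594 + (8209/21704 + 17362)) = sqrt(-594 + 376833057/21704) = sqrt(363940881/21704) = sqrt(1974743220306)/10852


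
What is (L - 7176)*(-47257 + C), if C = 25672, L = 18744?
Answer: -249695280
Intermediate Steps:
(L - 7176)*(-47257 + C) = (18744 - 7176)*(-47257 + 25672) = 11568*(-21585) = -249695280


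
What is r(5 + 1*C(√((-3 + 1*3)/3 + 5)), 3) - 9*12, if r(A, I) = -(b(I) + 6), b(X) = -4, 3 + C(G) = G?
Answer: -110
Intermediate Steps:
C(G) = -3 + G
r(A, I) = -2 (r(A, I) = -(-4 + 6) = -1*2 = -2)
r(5 + 1*C(√((-3 + 1*3)/3 + 5)), 3) - 9*12 = -2 - 9*12 = -2 - 108 = -110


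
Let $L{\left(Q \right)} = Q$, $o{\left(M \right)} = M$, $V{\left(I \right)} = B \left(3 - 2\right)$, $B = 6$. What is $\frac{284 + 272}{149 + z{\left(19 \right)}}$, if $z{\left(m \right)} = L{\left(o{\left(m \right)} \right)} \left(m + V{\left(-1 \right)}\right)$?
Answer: $\frac{139}{156} \approx 0.89103$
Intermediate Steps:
$V{\left(I \right)} = 6$ ($V{\left(I \right)} = 6 \left(3 - 2\right) = 6 \cdot 1 = 6$)
$z{\left(m \right)} = m \left(6 + m\right)$ ($z{\left(m \right)} = m \left(m + 6\right) = m \left(6 + m\right)$)
$\frac{284 + 272}{149 + z{\left(19 \right)}} = \frac{284 + 272}{149 + 19 \left(6 + 19\right)} = \frac{556}{149 + 19 \cdot 25} = \frac{556}{149 + 475} = \frac{556}{624} = 556 \cdot \frac{1}{624} = \frac{139}{156}$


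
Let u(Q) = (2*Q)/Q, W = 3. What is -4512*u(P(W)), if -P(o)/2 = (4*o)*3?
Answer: -9024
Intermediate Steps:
P(o) = -24*o (P(o) = -2*4*o*3 = -24*o)
u(Q) = 2
-4512*u(P(W)) = -4512*2 = -9024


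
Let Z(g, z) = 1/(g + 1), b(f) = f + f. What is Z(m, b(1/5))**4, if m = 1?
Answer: 1/16 ≈ 0.062500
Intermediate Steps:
b(f) = 2*f
Z(g, z) = 1/(1 + g)
Z(m, b(1/5))**4 = (1/(1 + 1))**4 = (1/2)**4 = 1/16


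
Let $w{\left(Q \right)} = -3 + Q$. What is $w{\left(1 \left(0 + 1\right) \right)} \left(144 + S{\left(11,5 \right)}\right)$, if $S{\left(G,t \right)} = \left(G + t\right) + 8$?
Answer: $-336$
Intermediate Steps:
$S{\left(G,t \right)} = 8 + G + t$
$w{\left(1 \left(0 + 1\right) \right)} \left(144 + S{\left(11,5 \right)}\right) = \left(-3 + 1 \left(0 + 1\right)\right) \left(144 + \left(8 + 11 + 5\right)\right) = \left(-3 + 1 \cdot 1\right) \left(144 + 24\right) = \left(-3 + 1\right) 168 = \left(-2\right) 168 = -336$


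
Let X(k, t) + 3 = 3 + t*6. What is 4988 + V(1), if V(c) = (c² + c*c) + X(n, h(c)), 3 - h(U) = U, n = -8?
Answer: 5002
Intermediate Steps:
h(U) = 3 - U
X(k, t) = 6*t (X(k, t) = -3 + (3 + t*6) = -3 + (3 + 6*t) = 6*t)
V(c) = 18 - 6*c + 2*c² (V(c) = (c² + c*c) + 6*(3 - c) = (c² + c²) + (18 - 6*c) = 2*c² + (18 - 6*c) = 18 - 6*c + 2*c²)
4988 + V(1) = 4988 + (18 - 6*1 + 2*1²) = 4988 + (18 - 6 + 2*1) = 4988 + (18 - 6 + 2) = 4988 + 14 = 5002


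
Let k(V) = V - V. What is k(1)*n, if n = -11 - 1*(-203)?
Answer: 0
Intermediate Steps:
n = 192 (n = -11 + 203 = 192)
k(V) = 0
k(1)*n = 0*192 = 0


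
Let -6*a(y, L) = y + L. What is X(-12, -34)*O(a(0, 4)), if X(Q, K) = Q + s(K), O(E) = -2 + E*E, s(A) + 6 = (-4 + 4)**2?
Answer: 28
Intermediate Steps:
s(A) = -6 (s(A) = -6 + (-4 + 4)**2 = -6 + 0**2 = -6 + 0 = -6)
a(y, L) = -L/6 - y/6 (a(y, L) = -(y + L)/6 = -(L + y)/6 = -L/6 - y/6)
O(E) = -2 + E**2
X(Q, K) = -6 + Q (X(Q, K) = Q - 6 = -6 + Q)
X(-12, -34)*O(a(0, 4)) = (-6 - 12)*(-2 + (-1/6*4 - 1/6*0)**2) = -18*(-2 + (-2/3 + 0)**2) = -18*(-2 + (-2/3)**2) = -18*(-2 + 4/9) = -18*(-14/9) = 28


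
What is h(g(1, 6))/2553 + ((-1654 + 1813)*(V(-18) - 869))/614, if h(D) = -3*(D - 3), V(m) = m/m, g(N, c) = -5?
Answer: -58721650/261257 ≈ -224.77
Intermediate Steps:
V(m) = 1
h(D) = 9 - 3*D (h(D) = -3*(-3 + D) = 9 - 3*D)
h(g(1, 6))/2553 + ((-1654 + 1813)*(V(-18) - 869))/614 = (9 - 3*(-5))/2553 + ((-1654 + 1813)*(1 - 869))/614 = (9 + 15)*(1/2553) + (159*(-868))*(1/614) = 24*(1/2553) - 138012*1/614 = 8/851 - 69006/307 = -58721650/261257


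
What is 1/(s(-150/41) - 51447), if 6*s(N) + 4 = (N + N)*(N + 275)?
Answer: -5043/261119333 ≈ -1.9313e-5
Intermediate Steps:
s(N) = -2/3 + N*(275 + N)/3 (s(N) = -2/3 + ((N + N)*(N + 275))/6 = -2/3 + ((2*N)*(275 + N))/6 = -2/3 + (2*N*(275 + N))/6 = -2/3 + N*(275 + N)/3)
1/(s(-150/41) - 51447) = 1/((-2/3 + (-150/41)**2/3 + 275*(-150/41)/3) - 51447) = 1/((-2/3 + (-150*1/41)**2/3 + 275*(-150*1/41)/3) - 51447) = 1/((-2/3 + (-150/41)**2/3 + (275/3)*(-150/41)) - 51447) = 1/((-2/3 + (1/3)*(22500/1681) - 13750/41) - 51447) = 1/((-2/3 + 7500/1681 - 13750/41) - 51447) = 1/(-1672112/5043 - 51447) = 1/(-261119333/5043) = -5043/261119333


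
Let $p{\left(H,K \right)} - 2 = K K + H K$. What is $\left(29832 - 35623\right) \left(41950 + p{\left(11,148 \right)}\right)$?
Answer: $-379217844$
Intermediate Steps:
$p{\left(H,K \right)} = 2 + K^{2} + H K$ ($p{\left(H,K \right)} = 2 + \left(K K + H K\right) = 2 + \left(K^{2} + H K\right) = 2 + K^{2} + H K$)
$\left(29832 - 35623\right) \left(41950 + p{\left(11,148 \right)}\right) = \left(29832 - 35623\right) \left(41950 + \left(2 + 148^{2} + 11 \cdot 148\right)\right) = - 5791 \left(41950 + \left(2 + 21904 + 1628\right)\right) = - 5791 \left(41950 + 23534\right) = \left(-5791\right) 65484 = -379217844$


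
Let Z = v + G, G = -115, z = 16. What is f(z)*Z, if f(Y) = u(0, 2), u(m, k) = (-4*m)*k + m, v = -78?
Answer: 0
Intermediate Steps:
u(m, k) = m - 4*k*m (u(m, k) = -4*k*m + m = m - 4*k*m)
f(Y) = 0 (f(Y) = 0*(1 - 4*2) = 0*(1 - 8) = 0*(-7) = 0)
Z = -193 (Z = -78 - 115 = -193)
f(z)*Z = 0*(-193) = 0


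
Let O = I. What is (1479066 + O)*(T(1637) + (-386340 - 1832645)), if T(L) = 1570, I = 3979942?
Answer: -12104886224320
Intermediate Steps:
O = 3979942
(1479066 + O)*(T(1637) + (-386340 - 1832645)) = (1479066 + 3979942)*(1570 + (-386340 - 1832645)) = 5459008*(1570 - 2218985) = 5459008*(-2217415) = -12104886224320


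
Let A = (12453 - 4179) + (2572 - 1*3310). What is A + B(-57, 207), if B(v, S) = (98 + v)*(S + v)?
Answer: 13686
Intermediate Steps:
A = 7536 (A = 8274 + (2572 - 3310) = 8274 - 738 = 7536)
A + B(-57, 207) = 7536 + ((-57)² + 98*207 + 98*(-57) + 207*(-57)) = 7536 + (3249 + 20286 - 5586 - 11799) = 7536 + 6150 = 13686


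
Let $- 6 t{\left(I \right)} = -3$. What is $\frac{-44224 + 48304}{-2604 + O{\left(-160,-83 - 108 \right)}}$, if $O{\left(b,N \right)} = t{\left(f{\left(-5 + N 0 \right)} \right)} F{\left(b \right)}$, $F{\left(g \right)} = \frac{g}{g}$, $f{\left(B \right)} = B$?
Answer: $- \frac{8160}{5207} \approx -1.5671$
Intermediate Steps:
$F{\left(g \right)} = 1$
$t{\left(I \right)} = \frac{1}{2}$ ($t{\left(I \right)} = \left(- \frac{1}{6}\right) \left(-3\right) = \frac{1}{2}$)
$O{\left(b,N \right)} = \frac{1}{2}$ ($O{\left(b,N \right)} = \frac{1}{2} \cdot 1 = \frac{1}{2}$)
$\frac{-44224 + 48304}{-2604 + O{\left(-160,-83 - 108 \right)}} = \frac{-44224 + 48304}{-2604 + \frac{1}{2}} = \frac{4080}{- \frac{5207}{2}} = 4080 \left(- \frac{2}{5207}\right) = - \frac{8160}{5207}$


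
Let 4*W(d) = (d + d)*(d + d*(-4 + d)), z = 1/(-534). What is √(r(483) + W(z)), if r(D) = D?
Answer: 7*√801523156863/285156 ≈ 21.977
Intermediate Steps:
z = -1/534 ≈ -0.0018727
W(d) = d*(d + d*(-4 + d))/2 (W(d) = ((d + d)*(d + d*(-4 + d)))/4 = ((2*d)*(d + d*(-4 + d)))/4 = (2*d*(d + d*(-4 + d)))/4 = d*(d + d*(-4 + d))/2)
√(r(483) + W(z)) = √(483 + (-1/534)²*(-3 - 1/534)/2) = √(483 + (½)*(1/285156)*(-1603/534)) = √(483 - 1603/304546608) = √(147096010061/304546608) = 7*√801523156863/285156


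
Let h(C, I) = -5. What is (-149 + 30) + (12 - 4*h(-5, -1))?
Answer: -87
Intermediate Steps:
(-149 + 30) + (12 - 4*h(-5, -1)) = (-149 + 30) + (12 - 4*(-5)) = -119 + (12 + 20) = -119 + 32 = -87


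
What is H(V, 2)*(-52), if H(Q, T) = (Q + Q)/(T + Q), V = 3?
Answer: -312/5 ≈ -62.400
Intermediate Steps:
H(Q, T) = 2*Q/(Q + T) (H(Q, T) = (2*Q)/(Q + T) = 2*Q/(Q + T))
H(V, 2)*(-52) = (2*3/(3 + 2))*(-52) = (2*3/5)*(-52) = (2*3*(1/5))*(-52) = (6/5)*(-52) = -312/5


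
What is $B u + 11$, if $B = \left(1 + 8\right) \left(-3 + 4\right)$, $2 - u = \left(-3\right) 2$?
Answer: $83$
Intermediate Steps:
$u = 8$ ($u = 2 - \left(-3\right) 2 = 2 - -6 = 2 + 6 = 8$)
$B = 9$ ($B = 9 \cdot 1 = 9$)
$B u + 11 = 9 \cdot 8 + 11 = 72 + 11 = 83$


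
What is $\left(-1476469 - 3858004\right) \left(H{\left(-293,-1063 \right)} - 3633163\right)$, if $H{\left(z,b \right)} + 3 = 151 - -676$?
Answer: $19376614322347$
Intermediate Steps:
$H{\left(z,b \right)} = 824$ ($H{\left(z,b \right)} = -3 + \left(151 - -676\right) = -3 + \left(151 + 676\right) = -3 + 827 = 824$)
$\left(-1476469 - 3858004\right) \left(H{\left(-293,-1063 \right)} - 3633163\right) = \left(-1476469 - 3858004\right) \left(824 - 3633163\right) = \left(-5334473\right) \left(-3632339\right) = 19376614322347$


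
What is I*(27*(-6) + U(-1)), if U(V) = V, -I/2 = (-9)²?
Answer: 26406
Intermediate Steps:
I = -162 (I = -2*(-9)² = -2*81 = -162)
I*(27*(-6) + U(-1)) = -162*(27*(-6) - 1) = -162*(-162 - 1) = -162*(-163) = 26406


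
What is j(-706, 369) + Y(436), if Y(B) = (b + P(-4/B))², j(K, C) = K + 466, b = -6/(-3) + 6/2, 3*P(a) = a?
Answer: -22993004/106929 ≈ -215.03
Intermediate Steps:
P(a) = a/3
b = 5 (b = -6*(-⅓) + 6*(½) = 2 + 3 = 5)
j(K, C) = 466 + K
Y(B) = (5 - 4/(3*B))² (Y(B) = (5 + (-4/B)/3)² = (5 - 4/(3*B))²)
j(-706, 369) + Y(436) = (466 - 706) + (⅑)*(-4 + 15*436)²/436² = -240 + (⅑)*(1/190096)*(-4 + 6540)² = -240 + (⅑)*(1/190096)*6536² = -240 + (⅑)*(1/190096)*42719296 = -240 + 2669956/106929 = -22993004/106929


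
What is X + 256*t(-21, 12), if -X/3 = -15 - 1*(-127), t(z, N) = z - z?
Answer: -336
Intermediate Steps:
t(z, N) = 0
X = -336 (X = -3*(-15 - 1*(-127)) = -3*(-15 + 127) = -3*112 = -336)
X + 256*t(-21, 12) = -336 + 256*0 = -336 + 0 = -336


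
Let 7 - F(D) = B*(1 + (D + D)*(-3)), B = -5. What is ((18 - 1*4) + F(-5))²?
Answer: 30976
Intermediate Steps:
F(D) = 12 - 30*D (F(D) = 7 - (-5)*(1 + (D + D)*(-3)) = 7 - (-5)*(1 + (2*D)*(-3)) = 7 - (-5)*(1 - 6*D) = 7 - (-5 + 30*D) = 7 + (5 - 30*D) = 12 - 30*D)
((18 - 1*4) + F(-5))² = ((18 - 1*4) + (12 - 30*(-5)))² = ((18 - 4) + (12 + 150))² = (14 + 162)² = 176² = 30976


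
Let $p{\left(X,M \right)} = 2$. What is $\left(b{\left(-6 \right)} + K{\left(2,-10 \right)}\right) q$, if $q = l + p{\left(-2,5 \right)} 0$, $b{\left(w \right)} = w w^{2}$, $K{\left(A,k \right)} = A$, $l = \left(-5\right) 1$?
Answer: $1070$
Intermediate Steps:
$l = -5$
$b{\left(w \right)} = w^{3}$
$q = -5$ ($q = -5 + 2 \cdot 0 = -5 + 0 = -5$)
$\left(b{\left(-6 \right)} + K{\left(2,-10 \right)}\right) q = \left(\left(-6\right)^{3} + 2\right) \left(-5\right) = \left(-216 + 2\right) \left(-5\right) = \left(-214\right) \left(-5\right) = 1070$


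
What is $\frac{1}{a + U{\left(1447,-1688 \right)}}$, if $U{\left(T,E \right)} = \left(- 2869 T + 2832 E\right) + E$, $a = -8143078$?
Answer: $- \frac{1}{17076625} \approx -5.856 \cdot 10^{-8}$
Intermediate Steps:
$U{\left(T,E \right)} = - 2869 T + 2833 E$
$\frac{1}{a + U{\left(1447,-1688 \right)}} = \frac{1}{-8143078 + \left(\left(-2869\right) 1447 + 2833 \left(-1688\right)\right)} = \frac{1}{-8143078 - 8933547} = \frac{1}{-17076625} = - \frac{1}{17076625}$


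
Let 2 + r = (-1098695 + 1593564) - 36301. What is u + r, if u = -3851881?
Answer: -3393315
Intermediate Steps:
r = 458566 (r = -2 + ((-1098695 + 1593564) - 36301) = -2 + (494869 - 36301) = -2 + 458568 = 458566)
u + r = -3851881 + 458566 = -3393315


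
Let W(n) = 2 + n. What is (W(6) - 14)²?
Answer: 36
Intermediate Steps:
(W(6) - 14)² = ((2 + 6) - 14)² = (8 - 14)² = (-6)² = 36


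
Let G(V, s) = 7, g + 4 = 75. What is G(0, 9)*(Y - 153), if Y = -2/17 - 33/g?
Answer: -1297618/1207 ≈ -1075.1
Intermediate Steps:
g = 71 (g = -4 + 75 = 71)
Y = -703/1207 (Y = -2/17 - 33/71 = -703/1207 ≈ -0.58244)
G(0, 9)*(Y - 153) = 7*(-703/1207 - 153) = 7*(-185374/1207) = -1297618/1207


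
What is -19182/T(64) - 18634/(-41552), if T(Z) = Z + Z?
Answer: -3547613/23744 ≈ -149.41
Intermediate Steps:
T(Z) = 2*Z
-19182/T(64) - 18634/(-41552) = -19182/(2*64) - 18634/(-41552) = -19182/128 - 18634*(-1/41552) = -19182*1/128 + 1331/2968 = -9591/64 + 1331/2968 = -3547613/23744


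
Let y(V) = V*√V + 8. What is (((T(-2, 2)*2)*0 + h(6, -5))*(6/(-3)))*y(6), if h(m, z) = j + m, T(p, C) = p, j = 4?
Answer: -160 - 120*√6 ≈ -453.94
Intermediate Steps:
h(m, z) = 4 + m
y(V) = 8 + V^(3/2) (y(V) = V^(3/2) + 8 = 8 + V^(3/2))
(((T(-2, 2)*2)*0 + h(6, -5))*(6/(-3)))*y(6) = ((-2*2*0 + (4 + 6))*(6/(-3)))*(8 + 6^(3/2)) = ((-4*0 + 10)*(6*(-⅓)))*(8 + 6*√6) = ((0 + 10)*(-2))*(8 + 6*√6) = (10*(-2))*(8 + 6*√6) = -20*(8 + 6*√6) = -160 - 120*√6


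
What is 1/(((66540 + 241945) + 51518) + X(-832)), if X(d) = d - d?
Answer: 1/360003 ≈ 2.7778e-6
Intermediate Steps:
X(d) = 0
1/(((66540 + 241945) + 51518) + X(-832)) = 1/(((66540 + 241945) + 51518) + 0) = 1/((308485 + 51518) + 0) = 1/(360003 + 0) = 1/360003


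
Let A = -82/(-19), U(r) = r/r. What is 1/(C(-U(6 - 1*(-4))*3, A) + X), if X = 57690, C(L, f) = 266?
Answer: 1/57956 ≈ 1.7254e-5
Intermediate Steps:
U(r) = 1
A = 82/19 (A = -82*(-1/19) = 82/19 ≈ 4.3158)
1/(C(-U(6 - 1*(-4))*3, A) + X) = 1/(266 + 57690) = 1/57956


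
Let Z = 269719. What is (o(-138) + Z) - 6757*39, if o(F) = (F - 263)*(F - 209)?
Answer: 145343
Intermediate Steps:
o(F) = (-263 + F)*(-209 + F)
(o(-138) + Z) - 6757*39 = ((54967 + (-138)² - 472*(-138)) + 269719) - 6757*39 = ((54967 + 19044 + 65136) + 269719) - 263523 = (139147 + 269719) - 263523 = 408866 - 263523 = 145343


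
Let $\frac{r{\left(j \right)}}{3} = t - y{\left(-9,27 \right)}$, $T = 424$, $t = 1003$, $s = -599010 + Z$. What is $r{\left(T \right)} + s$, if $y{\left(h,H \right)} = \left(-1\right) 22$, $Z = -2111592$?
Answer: $-2707527$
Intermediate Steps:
$y{\left(h,H \right)} = -22$
$s = -2710602$ ($s = -599010 - 2111592 = -2710602$)
$r{\left(j \right)} = 3075$ ($r{\left(j \right)} = 3 \left(1003 - -22\right) = 3 \left(1003 + 22\right) = 3 \cdot 1025 = 3075$)
$r{\left(T \right)} + s = 3075 - 2710602 = -2707527$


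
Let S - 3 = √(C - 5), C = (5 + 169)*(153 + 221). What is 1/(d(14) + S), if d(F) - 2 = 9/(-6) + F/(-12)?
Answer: -21/585590 + 9*√65071/585590 ≈ 0.0038847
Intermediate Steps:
d(F) = ½ - F/12 (d(F) = 2 + (9/(-6) + F/(-12)) = 2 + (9*(-⅙) + F*(-1/12)) = 2 + (-3/2 - F/12) = ½ - F/12)
C = 65076 (C = 174*374 = 65076)
S = 3 + √65071 (S = 3 + √(65076 - 5) = 3 + √65071 ≈ 258.09)
1/(d(14) + S) = 1/((½ - 1/12*14) + (3 + √65071)) = 1/((½ - 7/6) + (3 + √65071)) = 1/(-⅔ + (3 + √65071)) = 1/(7/3 + √65071)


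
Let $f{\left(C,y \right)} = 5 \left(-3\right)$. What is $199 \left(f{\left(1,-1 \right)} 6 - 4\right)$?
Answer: $-18706$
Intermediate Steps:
$f{\left(C,y \right)} = -15$
$199 \left(f{\left(1,-1 \right)} 6 - 4\right) = 199 \left(\left(-15\right) 6 - 4\right) = 199 \left(-90 - 4\right) = 199 \left(-94\right) = -18706$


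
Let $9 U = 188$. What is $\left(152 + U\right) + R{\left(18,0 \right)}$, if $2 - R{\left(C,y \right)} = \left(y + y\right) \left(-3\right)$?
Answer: $\frac{1574}{9} \approx 174.89$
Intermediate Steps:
$U = \frac{188}{9}$ ($U = \frac{1}{9} \cdot 188 = \frac{188}{9} \approx 20.889$)
$R{\left(C,y \right)} = 2 + 6 y$ ($R{\left(C,y \right)} = 2 - \left(y + y\right) \left(-3\right) = 2 - 2 y \left(-3\right) = 2 - - 6 y = 2 + 6 y$)
$\left(152 + U\right) + R{\left(18,0 \right)} = \left(152 + \frac{188}{9}\right) + \left(2 + 6 \cdot 0\right) = \frac{1556}{9} + \left(2 + 0\right) = \frac{1556}{9} + 2 = \frac{1574}{9}$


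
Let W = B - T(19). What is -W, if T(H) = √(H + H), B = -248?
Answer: 248 + √38 ≈ 254.16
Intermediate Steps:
T(H) = √2*√H (T(H) = √(2*H) = √2*√H)
W = -248 - √38 (W = -248 - √2*√19 = -248 - √38 ≈ -254.16)
-W = -(-248 - √38) = 248 + √38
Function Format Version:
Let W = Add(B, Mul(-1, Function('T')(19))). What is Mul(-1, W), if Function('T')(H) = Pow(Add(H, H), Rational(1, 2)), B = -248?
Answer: Add(248, Pow(38, Rational(1, 2))) ≈ 254.16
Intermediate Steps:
Function('T')(H) = Mul(Pow(2, Rational(1, 2)), Pow(H, Rational(1, 2))) (Function('T')(H) = Pow(Mul(2, H), Rational(1, 2)) = Mul(Pow(2, Rational(1, 2)), Pow(H, Rational(1, 2))))
W = Add(-248, Mul(-1, Pow(38, Rational(1, 2)))) (W = Add(-248, Mul(-1, Mul(Pow(2, Rational(1, 2)), Pow(19, Rational(1, 2))))) = Add(-248, Mul(-1, Pow(38, Rational(1, 2)))) ≈ -254.16)
Mul(-1, W) = Mul(-1, Add(-248, Mul(-1, Pow(38, Rational(1, 2))))) = Add(248, Pow(38, Rational(1, 2)))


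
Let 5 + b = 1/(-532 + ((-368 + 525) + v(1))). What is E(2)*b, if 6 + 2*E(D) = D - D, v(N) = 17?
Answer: 5373/358 ≈ 15.008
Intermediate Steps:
E(D) = -3 (E(D) = -3 + (D - D)/2 = -3 + (½)*0 = -3 + 0 = -3)
b = -1791/358 (b = -5 + 1/(-532 + ((-368 + 525) + 17)) = -5 + 1/(-532 + (157 + 17)) = -5 + 1/(-532 + 174) = -5 + 1/(-358) = -5 - 1/358 = -1791/358 ≈ -5.0028)
E(2)*b = -3*(-1791/358) = 5373/358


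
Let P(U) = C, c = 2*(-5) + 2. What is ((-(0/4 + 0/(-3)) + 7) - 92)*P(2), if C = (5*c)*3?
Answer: 10200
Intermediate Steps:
c = -8 (c = -10 + 2 = -8)
C = -120 (C = (5*(-8))*3 = -40*3 = -120)
P(U) = -120
((-(0/4 + 0/(-3)) + 7) - 92)*P(2) = ((-(0/4 + 0/(-3)) + 7) - 92)*(-120) = ((-(0*(1/4) + 0*(-1/3)) + 7) - 92)*(-120) = ((-(0 + 0) + 7) - 92)*(-120) = ((-1*0 + 7) - 92)*(-120) = ((0 + 7) - 92)*(-120) = (7 - 92)*(-120) = -85*(-120) = 10200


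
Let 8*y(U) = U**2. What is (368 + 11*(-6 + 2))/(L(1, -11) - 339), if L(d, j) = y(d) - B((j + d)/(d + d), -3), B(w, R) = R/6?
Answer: -2592/2707 ≈ -0.95752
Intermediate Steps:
y(U) = U**2/8
B(w, R) = R/6 (B(w, R) = R*(1/6) = R/6)
L(d, j) = 1/2 + d**2/8 (L(d, j) = d**2/8 - (-3)/6 = d**2/8 - 1*(-1/2) = d**2/8 + 1/2 = 1/2 + d**2/8)
(368 + 11*(-6 + 2))/(L(1, -11) - 339) = (368 + 11*(-6 + 2))/((1/2 + (1/8)*1**2) - 339) = (368 + 11*(-4))/((1/2 + (1/8)*1) - 339) = (368 - 44)/((1/2 + 1/8) - 339) = 324/(5/8 - 339) = 324/(-2707/8) = 324*(-8/2707) = -2592/2707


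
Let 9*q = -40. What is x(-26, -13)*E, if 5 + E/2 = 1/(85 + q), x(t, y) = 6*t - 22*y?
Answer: -188032/145 ≈ -1296.8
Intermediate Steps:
q = -40/9 (q = (⅑)*(-40) = -40/9 ≈ -4.4444)
x(t, y) = -22*y + 6*t
E = -7232/725 (E = -10 + 2/(85 - 40/9) = -10 + 2/(725/9) = -10 + 2*(9/725) = -10 + 18/725 = -7232/725 ≈ -9.9752)
x(-26, -13)*E = (-22*(-13) + 6*(-26))*(-7232/725) = (286 - 156)*(-7232/725) = 130*(-7232/725) = -188032/145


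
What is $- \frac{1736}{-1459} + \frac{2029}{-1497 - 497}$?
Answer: $\frac{501273}{2909246} \approx 0.1723$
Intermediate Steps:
$- \frac{1736}{-1459} + \frac{2029}{-1497 - 497} = \left(-1736\right) \left(- \frac{1}{1459}\right) + \frac{2029}{-1497 - 497} = \frac{1736}{1459} + \frac{2029}{-1994} = \frac{1736}{1459} + 2029 \left(- \frac{1}{1994}\right) = \frac{1736}{1459} - \frac{2029}{1994} = \frac{501273}{2909246}$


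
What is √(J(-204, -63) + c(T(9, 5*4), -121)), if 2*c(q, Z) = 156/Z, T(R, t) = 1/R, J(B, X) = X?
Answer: I*√7701/11 ≈ 7.9778*I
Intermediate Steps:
c(q, Z) = 78/Z (c(q, Z) = (156/Z)/2 = 78/Z)
√(J(-204, -63) + c(T(9, 5*4), -121)) = √(-63 + 78/(-121)) = √(-63 + 78*(-1/121)) = √(-63 - 78/121) = √(-7701/121) = I*√7701/11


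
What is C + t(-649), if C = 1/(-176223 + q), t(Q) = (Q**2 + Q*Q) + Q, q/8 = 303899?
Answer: 1898126920658/2254969 ≈ 8.4175e+5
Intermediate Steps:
q = 2431192 (q = 8*303899 = 2431192)
t(Q) = Q + 2*Q**2 (t(Q) = (Q**2 + Q**2) + Q = 2*Q**2 + Q = Q + 2*Q**2)
C = 1/2254969 (C = 1/(-176223 + 2431192) = 1/2254969 ≈ 4.4347e-7)
C + t(-649) = 1/2254969 - 649*(1 + 2*(-649)) = 1/2254969 - 649*(1 - 1298) = 1/2254969 - 649*(-1297) = 1/2254969 + 841753 = 1898126920658/2254969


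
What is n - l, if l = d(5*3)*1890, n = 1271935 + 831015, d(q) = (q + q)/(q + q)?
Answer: 2101060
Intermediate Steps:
d(q) = 1 (d(q) = (2*q)/((2*q)) = (2*q)*(1/(2*q)) = 1)
n = 2102950
l = 1890 (l = 1*1890 = 1890)
n - l = 2102950 - 1*1890 = 2102950 - 1890 = 2101060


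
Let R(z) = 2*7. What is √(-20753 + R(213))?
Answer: I*√20739 ≈ 144.01*I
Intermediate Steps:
R(z) = 14
√(-20753 + R(213)) = √(-20753 + 14) = √(-20739) = I*√20739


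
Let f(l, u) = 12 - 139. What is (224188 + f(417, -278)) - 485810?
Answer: -261749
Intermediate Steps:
f(l, u) = -127
(224188 + f(417, -278)) - 485810 = (224188 - 127) - 485810 = 224061 - 485810 = -261749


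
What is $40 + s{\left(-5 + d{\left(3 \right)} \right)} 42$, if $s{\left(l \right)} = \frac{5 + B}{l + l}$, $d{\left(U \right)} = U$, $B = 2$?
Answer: $- \frac{67}{2} \approx -33.5$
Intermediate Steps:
$s{\left(l \right)} = \frac{7}{2 l}$ ($s{\left(l \right)} = \frac{5 + 2}{l + l} = \frac{7}{2 l}$)
$40 + s{\left(-5 + d{\left(3 \right)} \right)} 42 = 40 + \frac{7}{2 \left(-5 + 3\right)} 42 = 40 + \frac{7}{2 \left(-2\right)} 42 = 40 + \frac{7}{2} \left(- \frac{1}{2}\right) 42 = 40 - \frac{147}{2} = - \frac{67}{2}$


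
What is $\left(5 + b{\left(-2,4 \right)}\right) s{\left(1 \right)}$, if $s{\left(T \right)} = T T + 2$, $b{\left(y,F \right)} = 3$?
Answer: $24$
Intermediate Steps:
$s{\left(T \right)} = 2 + T^{2}$ ($s{\left(T \right)} = T^{2} + 2 = 2 + T^{2}$)
$\left(5 + b{\left(-2,4 \right)}\right) s{\left(1 \right)} = \left(5 + 3\right) \left(2 + 1^{2}\right) = 8 \left(2 + 1\right) = 8 \cdot 3 = 24$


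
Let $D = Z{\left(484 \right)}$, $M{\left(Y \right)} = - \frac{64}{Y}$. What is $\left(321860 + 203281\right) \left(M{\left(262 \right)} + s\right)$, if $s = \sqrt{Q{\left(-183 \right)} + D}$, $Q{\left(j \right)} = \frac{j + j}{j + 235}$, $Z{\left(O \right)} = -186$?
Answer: $- \frac{16804512}{131} + \frac{525141 i \sqrt{130494}}{26} \approx -1.2828 \cdot 10^{5} + 7.2962 \cdot 10^{6} i$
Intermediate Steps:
$Q{\left(j \right)} = \frac{2 j}{235 + j}$
$D = -186$
$s = \frac{i \sqrt{130494}}{26}$ ($s = \sqrt{2 \left(-183\right) \frac{1}{235 - 183} - 186} = \sqrt{2 \left(-183\right) \frac{1}{52} - 186} = \sqrt{- \frac{183}{26} - 186} = \sqrt{- \frac{5019}{26}} = \frac{i \sqrt{130494}}{26} \approx 13.894 i$)
$\left(321860 + 203281\right) \left(M{\left(262 \right)} + s\right) = \left(321860 + 203281\right) \left(- \frac{64}{262} + \frac{i \sqrt{130494}}{26}\right) = 525141 \left(\left(-64\right) \frac{1}{262} + \frac{i \sqrt{130494}}{26}\right) = 525141 \left(- \frac{32}{131} + \frac{i \sqrt{130494}}{26}\right) = - \frac{16804512}{131} + \frac{525141 i \sqrt{130494}}{26}$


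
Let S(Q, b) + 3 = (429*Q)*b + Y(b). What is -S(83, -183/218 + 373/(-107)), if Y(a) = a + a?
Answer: 3592840033/23326 ≈ 1.5403e+5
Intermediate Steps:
Y(a) = 2*a
S(Q, b) = -3 + 2*b + 429*Q*b (S(Q, b) = -3 + ((429*Q)*b + 2*b) = -3 + (429*Q*b + 2*b) = -3 + (2*b + 429*Q*b) = -3 + 2*b + 429*Q*b)
-S(83, -183/218 + 373/(-107)) = -(-3 + 2*(-183/218 + 373/(-107)) + 429*83*(-183/218 + 373/(-107))) = -(-3 + 2*(-183*1/218 + 373*(-1/107)) + 429*83*(-183*1/218 + 373*(-1/107))) = -(-3 + 2*(-183/218 - 373/107) + 429*83*(-183/218 - 373/107)) = -(-3 + 2*(-100895/23326) + 429*83*(-100895/23326)) = -(-3 - 100895/11663 - 3592568265/23326) = -1*(-3592840033/23326) = 3592840033/23326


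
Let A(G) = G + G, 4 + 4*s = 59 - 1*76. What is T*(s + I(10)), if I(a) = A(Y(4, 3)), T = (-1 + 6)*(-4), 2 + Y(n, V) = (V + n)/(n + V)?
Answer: 145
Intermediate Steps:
Y(n, V) = -1 (Y(n, V) = -2 + (V + n)/(n + V) = -2 + (V + n)/(V + n) = -2 + 1 = -1)
s = -21/4 (s = -1 + (59 - 1*76)/4 = -1 + (59 - 76)/4 = -1 + (1/4)*(-17) = -1 - 17/4 = -21/4 ≈ -5.2500)
T = -20 (T = 5*(-4) = -20)
A(G) = 2*G
I(a) = -2 (I(a) = 2*(-1) = -2)
T*(s + I(10)) = -20*(-21/4 - 2) = -20*(-29/4) = 145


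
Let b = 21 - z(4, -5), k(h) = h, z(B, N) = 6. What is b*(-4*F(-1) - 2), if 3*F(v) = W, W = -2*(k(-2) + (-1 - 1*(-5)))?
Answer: 50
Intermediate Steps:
W = -4 (W = -2*(-2 + (-1 - 1*(-5))) = -2*(-2 + (-1 + 5)) = -2*(-2 + 4) = -2*2 = -4)
F(v) = -4/3 (F(v) = (1/3)*(-4) = -4/3)
b = 15 (b = 21 - 1*6 = 21 - 6 = 15)
b*(-4*F(-1) - 2) = 15*(-4*(-4/3) - 2) = 15*(16/3 - 2) = 15*(10/3) = 50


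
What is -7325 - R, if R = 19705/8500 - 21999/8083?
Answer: -100648014303/13741100 ≈ -7324.6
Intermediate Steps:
R = -5543197/13741100 (R = 19705*(1/8500) - 21999*1/8083 = 3941/1700 - 21999/8083 = -5543197/13741100 ≈ -0.40340)
-7325 - R = -7325 - 1*(-5543197/13741100) = -7325 + 5543197/13741100 = -100648014303/13741100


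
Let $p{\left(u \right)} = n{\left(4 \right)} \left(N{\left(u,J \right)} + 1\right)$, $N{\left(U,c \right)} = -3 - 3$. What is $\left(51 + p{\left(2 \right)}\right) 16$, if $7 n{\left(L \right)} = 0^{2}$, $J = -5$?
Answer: $816$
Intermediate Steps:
$n{\left(L \right)} = 0$ ($n{\left(L \right)} = \frac{0^{2}}{7} = \frac{1}{7} \cdot 0 = 0$)
$N{\left(U,c \right)} = -6$
$p{\left(u \right)} = 0$ ($p{\left(u \right)} = 0 \left(-6 + 1\right) = 0 \left(-5\right) = 0$)
$\left(51 + p{\left(2 \right)}\right) 16 = \left(51 + 0\right) 16 = 51 \cdot 16 = 816$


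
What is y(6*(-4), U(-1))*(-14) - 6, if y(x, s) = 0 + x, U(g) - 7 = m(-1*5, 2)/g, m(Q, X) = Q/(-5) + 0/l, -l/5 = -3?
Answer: 330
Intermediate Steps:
l = 15 (l = -5*(-3) = 15)
m(Q, X) = -Q/5 (m(Q, X) = Q/(-5) + 0/15 = Q*(-⅕) + 0*(1/15) = -Q/5 + 0 = -Q/5)
U(g) = 7 + 1/g (U(g) = 7 + (-(-1)*5/5)/g = 7 + (-⅕*(-5))/g = 7 + 1/g)
y(x, s) = x
y(6*(-4), U(-1))*(-14) - 6 = (6*(-4))*(-14) - 6 = -24*(-14) - 6 = 336 - 6 = 330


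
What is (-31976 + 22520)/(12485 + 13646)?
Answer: -9456/26131 ≈ -0.36187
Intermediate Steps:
(-31976 + 22520)/(12485 + 13646) = -9456/26131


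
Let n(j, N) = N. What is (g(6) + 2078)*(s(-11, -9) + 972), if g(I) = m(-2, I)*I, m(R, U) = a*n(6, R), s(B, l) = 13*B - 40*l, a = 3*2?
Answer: 2385134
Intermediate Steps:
a = 6
s(B, l) = -40*l + 13*B
m(R, U) = 6*R
g(I) = -12*I (g(I) = (6*(-2))*I = -12*I)
(g(6) + 2078)*(s(-11, -9) + 972) = (-12*6 + 2078)*((-40*(-9) + 13*(-11)) + 972) = (-72 + 2078)*((360 - 143) + 972) = 2006*(217 + 972) = 2006*1189 = 2385134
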